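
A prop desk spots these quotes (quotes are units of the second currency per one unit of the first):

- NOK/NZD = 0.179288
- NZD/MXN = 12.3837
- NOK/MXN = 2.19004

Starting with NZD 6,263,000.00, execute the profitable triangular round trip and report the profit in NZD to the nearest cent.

Profitable loop is NZD → MXN → NOK → NZD:
NZD 6,263,000.00 × 12.3837 = MXN 77,559,113.10
MXN 77,559,113.10 ÷ 2.19004 = NOK 35,414,473.30
NOK 35,414,473.30 × 0.179288 = NZD 6,349,390.09
Profit = NZD 6,349,390.09 − NZD 6,263,000.00

Profit: NZD 86,390.09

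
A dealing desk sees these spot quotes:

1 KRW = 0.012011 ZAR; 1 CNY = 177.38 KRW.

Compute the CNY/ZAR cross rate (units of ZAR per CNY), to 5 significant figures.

1 CNY × 177.38 = 177.38 KRW
177.38 KRW × 0.012011 = 2.13051 ZAR

CNY/ZAR = 2.1305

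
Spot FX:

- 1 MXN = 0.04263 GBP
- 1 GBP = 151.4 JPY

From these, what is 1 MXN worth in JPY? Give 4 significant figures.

1 MXN × 0.04263 = 0.04263 GBP
0.04263 GBP × 151.4 = 6.45418 JPY

MXN/JPY = 6.454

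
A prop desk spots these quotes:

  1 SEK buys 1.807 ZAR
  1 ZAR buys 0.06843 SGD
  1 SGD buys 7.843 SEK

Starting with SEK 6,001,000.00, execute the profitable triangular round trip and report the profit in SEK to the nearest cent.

Profit: SEK 186,806.43

Profitable loop is SEK → SGD → ZAR → SEK:
SEK 6,001,000.00 ÷ 7.843 = SGD 765,140.89
SGD 765,140.89 ÷ 0.06843 = ZAR 11,181,366.21
ZAR 11,181,366.21 ÷ 1.807 = SEK 6,187,806.43
Profit = SEK 6,187,806.43 − SEK 6,001,000.00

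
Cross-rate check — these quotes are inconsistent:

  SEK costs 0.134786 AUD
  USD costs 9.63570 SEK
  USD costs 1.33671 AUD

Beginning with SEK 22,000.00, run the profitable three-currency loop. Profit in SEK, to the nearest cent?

Profitable loop is SEK → USD → AUD → SEK:
SEK 22,000.00 ÷ 9.63570 = USD 2,283.18
USD 2,283.18 × 1.33671 = AUD 3,051.94
AUD 3,051.94 ÷ 0.134786 = SEK 22,642.89
Profit = SEK 22,642.89 − SEK 22,000.00

Profit: SEK 642.89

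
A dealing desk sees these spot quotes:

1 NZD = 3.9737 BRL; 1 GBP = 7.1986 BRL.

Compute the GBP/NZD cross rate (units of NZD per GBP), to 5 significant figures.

1 GBP × 7.1986 = 7.1986 BRL
7.1986 BRL ÷ 3.9737 = 1.81156 NZD

GBP/NZD = 1.8116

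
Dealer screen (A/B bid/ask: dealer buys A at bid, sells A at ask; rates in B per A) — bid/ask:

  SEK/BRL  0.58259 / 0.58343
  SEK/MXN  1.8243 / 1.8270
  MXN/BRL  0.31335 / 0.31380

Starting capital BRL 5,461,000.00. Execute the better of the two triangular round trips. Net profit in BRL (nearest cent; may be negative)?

Best loop BRL → MXN → SEK → BRL:
BRL 5,461,000.00 ÷ 0.31380 (buy MXN at ask) = MXN 17,402,804.33
MXN 17,402,804.33 ÷ 1.8270 (buy SEK at ask) = SEK 9,525,344.46
SEK 9,525,344.46 × 0.58259 (sell SEK at bid) = BRL 5,549,370.43

Net profit: BRL 88,370.43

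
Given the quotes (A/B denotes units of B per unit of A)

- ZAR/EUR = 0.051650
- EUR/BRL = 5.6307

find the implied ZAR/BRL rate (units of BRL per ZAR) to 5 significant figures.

ZAR/BRL = 0.29083

1 ZAR × 0.051650 = 0.05165 EUR
0.05165 EUR × 5.6307 = 0.290826 BRL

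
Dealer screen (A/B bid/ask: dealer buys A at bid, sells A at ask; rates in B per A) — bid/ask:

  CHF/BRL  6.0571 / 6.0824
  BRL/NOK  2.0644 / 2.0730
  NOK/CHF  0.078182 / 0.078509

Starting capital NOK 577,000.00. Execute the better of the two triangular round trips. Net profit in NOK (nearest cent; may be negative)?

Best loop NOK → BRL → CHF → NOK:
NOK 577,000.00 ÷ 2.0730 (buy BRL at ask) = BRL 278,340.57
BRL 278,340.57 ÷ 6.0824 (buy CHF at ask) = CHF 45,761.64
CHF 45,761.64 ÷ 0.078509 (buy NOK at ask) = NOK 582,883.94

Net profit: NOK 5,883.94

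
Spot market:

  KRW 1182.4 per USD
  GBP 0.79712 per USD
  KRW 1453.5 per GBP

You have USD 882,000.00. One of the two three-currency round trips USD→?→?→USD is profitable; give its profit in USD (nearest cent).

Profit: USD 18,107.26

Profitable loop is USD → KRW → GBP → USD:
USD 882,000.00 × 1182.4 = KRW 1,042,876,800
KRW 1,042,876,800 ÷ 1453.5 = GBP 717,493.50
GBP 717,493.50 ÷ 0.79712 = USD 900,107.26
Profit = USD 900,107.26 − USD 882,000.00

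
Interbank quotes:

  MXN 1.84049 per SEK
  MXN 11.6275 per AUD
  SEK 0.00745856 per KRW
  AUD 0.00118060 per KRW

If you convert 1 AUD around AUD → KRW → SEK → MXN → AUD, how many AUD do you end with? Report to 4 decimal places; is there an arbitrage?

Around AUD → KRW → SEK → MXN → AUD: 1 ÷ 0.00118060 × 0.00745856 × 1.84049 ÷ 11.6275 = 0.999998
Product ≈ 1 (deviation 0.000%, within rounding noise).

1.0000 (no arbitrage)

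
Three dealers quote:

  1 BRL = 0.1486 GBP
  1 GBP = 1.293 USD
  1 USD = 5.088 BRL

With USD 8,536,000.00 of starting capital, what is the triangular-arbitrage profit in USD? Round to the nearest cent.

Profitable loop is USD → GBP → BRL → USD:
USD 8,536,000.00 ÷ 1.293 = GBP 6,601,701.47
GBP 6,601,701.47 ÷ 0.1486 = BRL 44,425,985.66
BRL 44,425,985.66 ÷ 5.088 = USD 8,731,522.34
Profit = USD 8,731,522.34 − USD 8,536,000.00

Profit: USD 195,522.34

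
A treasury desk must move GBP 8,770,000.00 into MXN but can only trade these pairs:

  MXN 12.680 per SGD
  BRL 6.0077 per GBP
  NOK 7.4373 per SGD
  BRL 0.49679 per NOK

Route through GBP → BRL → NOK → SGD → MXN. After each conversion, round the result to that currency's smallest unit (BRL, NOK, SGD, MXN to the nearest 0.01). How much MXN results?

MXN 180,816,866.70

GBP 8,770,000.00 × 6.0077 = BRL 52,687,529.00
BRL 52,687,529.00 ÷ 0.49679 = NOK 106,055,937.12
NOK 106,055,937.12 ÷ 7.4373 = SGD 14,260,005.26
SGD 14,260,005.26 × 12.680 = MXN 180,816,866.70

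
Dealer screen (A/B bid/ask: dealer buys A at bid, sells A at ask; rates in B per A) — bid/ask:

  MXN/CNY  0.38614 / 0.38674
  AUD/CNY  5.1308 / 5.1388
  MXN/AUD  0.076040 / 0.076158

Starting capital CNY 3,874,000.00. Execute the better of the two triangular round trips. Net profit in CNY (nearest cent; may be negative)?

Best loop CNY → MXN → AUD → CNY:
CNY 3,874,000.00 ÷ 0.38674 (buy MXN at ask) = MXN 10,017,065.73
MXN 10,017,065.73 × 0.076040 (sell MXN at bid) = AUD 761,697.68
AUD 761,697.68 × 5.1308 (sell AUD at bid) = CNY 3,908,118.45

Net profit: CNY 34,118.45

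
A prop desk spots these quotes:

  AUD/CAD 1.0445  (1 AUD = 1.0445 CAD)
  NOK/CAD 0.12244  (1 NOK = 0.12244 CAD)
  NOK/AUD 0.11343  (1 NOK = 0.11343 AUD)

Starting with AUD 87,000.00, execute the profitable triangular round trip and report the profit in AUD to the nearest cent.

Profitable loop is AUD → NOK → CAD → AUD:
AUD 87,000.00 ÷ 0.11343 = NOK 766,992.86
NOK 766,992.86 × 0.12244 = CAD 93,910.61
CAD 93,910.61 ÷ 1.0445 = AUD 89,909.63
Profit = AUD 89,909.63 − AUD 87,000.00

Profit: AUD 2,909.63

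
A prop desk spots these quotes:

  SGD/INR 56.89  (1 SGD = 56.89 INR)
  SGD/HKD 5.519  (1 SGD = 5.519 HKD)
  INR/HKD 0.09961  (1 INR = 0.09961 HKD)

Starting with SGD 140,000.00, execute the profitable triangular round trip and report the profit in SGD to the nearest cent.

Profit: SGD 3,749.56

Profitable loop is SGD → INR → HKD → SGD:
SGD 140,000.00 × 56.89 = INR 7,964,600.00
INR 7,964,600.00 × 0.09961 = HKD 793,353.81
HKD 793,353.81 ÷ 5.519 = SGD 143,749.56
Profit = SGD 143,749.56 − SGD 140,000.00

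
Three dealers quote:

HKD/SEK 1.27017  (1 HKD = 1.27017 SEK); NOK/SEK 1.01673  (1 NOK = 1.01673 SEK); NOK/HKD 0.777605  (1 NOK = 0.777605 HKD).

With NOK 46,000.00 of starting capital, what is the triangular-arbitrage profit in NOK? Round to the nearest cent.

Profit: NOK 1,352.46

Profitable loop is NOK → SEK → HKD → NOK:
NOK 46,000.00 × 1.01673 = SEK 46,769.58
SEK 46,769.58 ÷ 1.27017 = HKD 36,821.51
HKD 36,821.51 ÷ 0.777605 = NOK 47,352.46
Profit = NOK 47,352.46 − NOK 46,000.00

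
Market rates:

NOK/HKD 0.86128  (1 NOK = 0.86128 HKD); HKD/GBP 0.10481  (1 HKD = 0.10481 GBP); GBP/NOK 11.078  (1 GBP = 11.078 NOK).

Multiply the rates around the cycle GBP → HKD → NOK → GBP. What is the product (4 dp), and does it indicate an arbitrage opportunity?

Around GBP → HKD → NOK → GBP: 1 ÷ 0.10481 ÷ 0.86128 ÷ 11.078 = 0.999981
Product ≈ 1 (deviation 0.002%, within rounding noise).

1.0000 (no arbitrage)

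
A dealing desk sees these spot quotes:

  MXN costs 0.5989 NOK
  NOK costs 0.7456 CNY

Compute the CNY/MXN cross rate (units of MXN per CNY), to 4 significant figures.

CNY/MXN = 2.239

1 CNY ÷ 0.7456 = 1.3412 NOK
1.3412 NOK ÷ 0.5989 = 2.23944 MXN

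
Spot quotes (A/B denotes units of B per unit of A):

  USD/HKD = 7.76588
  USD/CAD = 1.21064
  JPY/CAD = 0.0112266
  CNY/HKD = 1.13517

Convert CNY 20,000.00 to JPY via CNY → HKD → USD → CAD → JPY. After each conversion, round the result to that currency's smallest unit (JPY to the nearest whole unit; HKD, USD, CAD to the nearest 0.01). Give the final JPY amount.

JPY 315,258

CNY 20,000.00 × 1.13517 = HKD 22,703.40
HKD 22,703.40 ÷ 7.76588 = USD 2,923.48
USD 2,923.48 × 1.21064 = CAD 3,539.28
CAD 3,539.28 ÷ 0.0112266 = JPY 315,258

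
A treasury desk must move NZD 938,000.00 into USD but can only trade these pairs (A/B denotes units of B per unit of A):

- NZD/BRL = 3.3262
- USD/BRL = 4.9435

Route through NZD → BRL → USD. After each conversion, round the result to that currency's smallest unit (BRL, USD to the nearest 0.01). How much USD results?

USD 631,126.85

NZD 938,000.00 × 3.3262 = BRL 3,119,975.60
BRL 3,119,975.60 ÷ 4.9435 = USD 631,126.85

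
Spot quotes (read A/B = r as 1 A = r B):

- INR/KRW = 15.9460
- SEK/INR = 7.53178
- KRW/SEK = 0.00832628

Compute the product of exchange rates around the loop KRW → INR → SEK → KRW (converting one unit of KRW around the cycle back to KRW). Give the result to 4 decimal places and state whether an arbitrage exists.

Around KRW → INR → SEK → KRW: 1 ÷ 15.9460 ÷ 7.53178 ÷ 0.00832628 = 0.999999
Product ≈ 1 (deviation 0.000%, within rounding noise).

1.0000 (no arbitrage)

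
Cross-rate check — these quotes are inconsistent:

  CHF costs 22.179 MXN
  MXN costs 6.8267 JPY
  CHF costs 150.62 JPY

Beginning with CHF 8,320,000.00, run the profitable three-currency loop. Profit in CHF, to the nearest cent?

Profit: CHF 43,604.01

Profitable loop is CHF → MXN → JPY → CHF:
CHF 8,320,000.00 × 22.179 = MXN 184,529,280.00
MXN 184,529,280.00 × 6.8267 = JPY 1,259,726,036
JPY 1,259,726,036 ÷ 150.62 = CHF 8,363,604.01
Profit = CHF 8,363,604.01 − CHF 8,320,000.00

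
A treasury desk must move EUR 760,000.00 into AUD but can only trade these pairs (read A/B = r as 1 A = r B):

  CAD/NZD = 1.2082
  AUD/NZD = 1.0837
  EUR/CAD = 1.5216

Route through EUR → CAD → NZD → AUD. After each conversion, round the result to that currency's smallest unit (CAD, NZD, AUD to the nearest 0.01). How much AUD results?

EUR 760,000.00 × 1.5216 = CAD 1,156,416.00
CAD 1,156,416.00 × 1.2082 = NZD 1,397,181.81
NZD 1,397,181.81 ÷ 1.0837 = AUD 1,289,269.92

AUD 1,289,269.92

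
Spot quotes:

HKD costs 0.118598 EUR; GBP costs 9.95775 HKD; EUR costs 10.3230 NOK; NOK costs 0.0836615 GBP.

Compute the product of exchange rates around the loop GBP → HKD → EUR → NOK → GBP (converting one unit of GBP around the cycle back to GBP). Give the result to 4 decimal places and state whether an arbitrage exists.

Around GBP → HKD → EUR → NOK → GBP: 1 × 9.95775 × 0.118598 × 10.3230 × 0.0836615 = 1.019930
Product > 1; profitable direction is GBP → HKD → EUR → NOK → GBP.

1.0199 (arbitrage exists)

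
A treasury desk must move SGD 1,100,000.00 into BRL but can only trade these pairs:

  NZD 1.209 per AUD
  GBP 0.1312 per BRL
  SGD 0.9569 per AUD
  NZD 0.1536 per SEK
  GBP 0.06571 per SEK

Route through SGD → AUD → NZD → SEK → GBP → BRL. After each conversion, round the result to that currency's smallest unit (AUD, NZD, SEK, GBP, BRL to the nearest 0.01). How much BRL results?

SGD 1,100,000.00 ÷ 0.9569 = AUD 1,149,545.41
AUD 1,149,545.41 × 1.209 = NZD 1,389,800.40
NZD 1,389,800.40 ÷ 0.1536 = SEK 9,048,179.69
SEK 9,048,179.69 × 0.06571 = GBP 594,555.89
GBP 594,555.89 ÷ 0.1312 = BRL 4,531,675.99

BRL 4,531,675.99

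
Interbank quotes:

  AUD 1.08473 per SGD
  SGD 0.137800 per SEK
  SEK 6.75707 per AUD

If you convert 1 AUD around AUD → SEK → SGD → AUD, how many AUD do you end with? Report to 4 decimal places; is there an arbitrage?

1.0100 (arbitrage exists)

Around AUD → SEK → SGD → AUD: 1 × 6.75707 × 0.137800 × 1.08473 = 1.010018
Product > 1; profitable direction is AUD → SEK → SGD → AUD.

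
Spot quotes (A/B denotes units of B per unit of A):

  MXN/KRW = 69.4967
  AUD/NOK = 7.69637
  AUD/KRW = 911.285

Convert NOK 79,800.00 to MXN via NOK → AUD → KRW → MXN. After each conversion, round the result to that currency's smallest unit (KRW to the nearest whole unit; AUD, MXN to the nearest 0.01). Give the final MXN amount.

NOK 79,800.00 ÷ 7.69637 = AUD 10,368.52
AUD 10,368.52 × 911.285 = KRW 9,448,677
KRW 9,448,677 ÷ 69.4967 = MXN 135,958.64

MXN 135,958.64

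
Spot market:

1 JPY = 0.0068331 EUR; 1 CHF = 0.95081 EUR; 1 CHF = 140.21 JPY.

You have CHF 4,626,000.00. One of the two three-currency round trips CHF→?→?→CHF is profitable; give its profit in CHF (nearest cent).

Profit: CHF 35,317.16

Profitable loop is CHF → JPY → EUR → CHF:
CHF 4,626,000.00 × 140.21 = JPY 648,611,460
JPY 648,611,460 × 0.0068331 = EUR 4,432,026.97
EUR 4,432,026.97 ÷ 0.95081 = CHF 4,661,317.16
Profit = CHF 4,661,317.16 − CHF 4,626,000.00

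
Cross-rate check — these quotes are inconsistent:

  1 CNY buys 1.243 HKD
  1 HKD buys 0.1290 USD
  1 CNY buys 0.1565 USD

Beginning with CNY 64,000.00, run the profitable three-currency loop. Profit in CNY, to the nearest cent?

Profitable loop is CNY → HKD → USD → CNY:
CNY 64,000.00 × 1.243 = HKD 79,552.00
HKD 79,552.00 × 0.1290 = USD 10,262.21
USD 10,262.21 ÷ 0.1565 = CNY 65,573.21
Profit = CNY 65,573.21 − CNY 64,000.00

Profit: CNY 1,573.21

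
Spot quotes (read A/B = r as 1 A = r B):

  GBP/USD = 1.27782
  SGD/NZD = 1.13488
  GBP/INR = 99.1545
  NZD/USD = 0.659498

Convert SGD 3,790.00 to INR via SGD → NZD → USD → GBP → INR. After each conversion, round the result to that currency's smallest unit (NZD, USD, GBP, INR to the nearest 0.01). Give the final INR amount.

SGD 3,790.00 × 1.13488 = NZD 4,301.20
NZD 4,301.20 × 0.659498 = USD 2,836.63
USD 2,836.63 ÷ 1.27782 = GBP 2,219.90
GBP 2,219.90 × 99.1545 = INR 220,113.07

INR 220,113.07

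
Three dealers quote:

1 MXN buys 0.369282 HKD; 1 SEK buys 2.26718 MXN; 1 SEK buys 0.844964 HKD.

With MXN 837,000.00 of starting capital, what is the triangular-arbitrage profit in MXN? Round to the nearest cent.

Profitable loop is MXN → SEK → HKD → MXN:
MXN 837,000.00 ÷ 2.26718 = SEK 369,181.10
SEK 369,181.10 × 0.844964 = HKD 311,944.74
HKD 311,944.74 ÷ 0.369282 = MXN 844,733.12
Profit = MXN 844,733.12 − MXN 837,000.00

Profit: MXN 7,733.12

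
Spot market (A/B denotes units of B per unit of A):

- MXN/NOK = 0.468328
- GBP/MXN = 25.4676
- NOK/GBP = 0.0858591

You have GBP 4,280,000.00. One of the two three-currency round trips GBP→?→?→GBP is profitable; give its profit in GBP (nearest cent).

Profit: GBP 102,967.44

Profitable loop is GBP → MXN → NOK → GBP:
GBP 4,280,000.00 × 25.4676 = MXN 109,001,328.00
MXN 109,001,328.00 × 0.468328 = NOK 51,048,373.94
NOK 51,048,373.94 × 0.0858591 = GBP 4,382,967.44
Profit = GBP 4,382,967.44 − GBP 4,280,000.00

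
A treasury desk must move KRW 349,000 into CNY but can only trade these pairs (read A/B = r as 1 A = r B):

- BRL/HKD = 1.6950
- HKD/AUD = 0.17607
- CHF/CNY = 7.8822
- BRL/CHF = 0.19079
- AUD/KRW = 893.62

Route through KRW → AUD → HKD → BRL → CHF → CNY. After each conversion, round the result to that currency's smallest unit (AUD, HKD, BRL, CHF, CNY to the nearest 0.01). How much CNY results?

KRW 349,000 ÷ 893.62 = AUD 390.55
AUD 390.55 ÷ 0.17607 = HKD 2,218.15
HKD 2,218.15 ÷ 1.6950 = BRL 1,308.64
BRL 1,308.64 × 0.19079 = CHF 249.68
CHF 249.68 × 7.8822 = CNY 1,968.03

CNY 1,968.03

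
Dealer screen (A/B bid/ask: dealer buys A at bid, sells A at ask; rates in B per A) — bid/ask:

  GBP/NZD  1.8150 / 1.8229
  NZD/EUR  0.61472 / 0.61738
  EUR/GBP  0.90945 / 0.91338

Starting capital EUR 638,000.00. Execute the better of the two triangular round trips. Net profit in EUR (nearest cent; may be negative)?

Best loop EUR → GBP → NZD → EUR:
EUR 638,000.00 × 0.90945 (sell EUR at bid) = GBP 580,229.10
GBP 580,229.10 × 1.8150 (sell GBP at bid) = NZD 1,053,115.82
NZD 1,053,115.82 × 0.61472 (sell NZD at bid) = EUR 647,371.35

Net profit: EUR 9,371.35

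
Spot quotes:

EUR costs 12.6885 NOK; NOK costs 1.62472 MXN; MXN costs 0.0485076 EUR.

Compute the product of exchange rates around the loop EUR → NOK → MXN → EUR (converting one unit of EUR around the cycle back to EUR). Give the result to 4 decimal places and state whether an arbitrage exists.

Around EUR → NOK → MXN → EUR: 1 × 12.6885 × 1.62472 × 0.0485076 = 0.999997
Product ≈ 1 (deviation 0.000%, within rounding noise).

1.0000 (no arbitrage)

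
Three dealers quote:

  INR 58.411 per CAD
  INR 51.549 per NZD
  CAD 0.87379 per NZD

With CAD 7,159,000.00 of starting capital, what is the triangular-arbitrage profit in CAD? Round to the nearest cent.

Profit: CAD 71,542.71

Profitable loop is CAD → NZD → INR → CAD:
CAD 7,159,000.00 ÷ 0.87379 = NZD 8,193,044.10
NZD 8,193,044.10 × 51.549 = INR 422,343,230.07
INR 422,343,230.07 ÷ 58.411 = CAD 7,230,542.71
Profit = CAD 7,230,542.71 − CAD 7,159,000.00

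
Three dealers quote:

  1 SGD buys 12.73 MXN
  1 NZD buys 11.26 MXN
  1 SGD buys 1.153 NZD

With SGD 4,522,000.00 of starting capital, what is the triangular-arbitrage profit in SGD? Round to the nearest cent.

Profitable loop is SGD → NZD → MXN → SGD:
SGD 4,522,000.00 × 1.153 = NZD 5,213,866.00
NZD 5,213,866.00 × 11.26 = MXN 58,708,131.16
MXN 58,708,131.16 ÷ 12.73 = SGD 4,611,793.49
Profit = SGD 4,611,793.49 − SGD 4,522,000.00

Profit: SGD 89,793.49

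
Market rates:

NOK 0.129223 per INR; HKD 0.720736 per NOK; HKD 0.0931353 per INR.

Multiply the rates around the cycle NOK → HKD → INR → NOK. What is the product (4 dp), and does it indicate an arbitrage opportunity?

1.0000 (no arbitrage)

Around NOK → HKD → INR → NOK: 1 × 0.720736 ÷ 0.0931353 × 0.129223 = 1.000004
Product ≈ 1 (deviation 0.000%, within rounding noise).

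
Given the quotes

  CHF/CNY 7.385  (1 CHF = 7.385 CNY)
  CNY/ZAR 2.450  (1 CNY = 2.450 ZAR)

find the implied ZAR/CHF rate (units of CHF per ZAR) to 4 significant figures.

ZAR/CHF = 0.05527

1 ZAR ÷ 2.450 = 0.408163 CNY
0.408163 CNY ÷ 7.385 = 0.0552692 CHF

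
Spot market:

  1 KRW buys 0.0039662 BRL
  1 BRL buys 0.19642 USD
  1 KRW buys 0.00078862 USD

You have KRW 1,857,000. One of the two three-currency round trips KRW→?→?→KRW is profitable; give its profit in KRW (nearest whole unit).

Profitable loop is KRW → USD → BRL → KRW:
KRW 1,857,000 × 0.00078862 = USD 1,464.47
USD 1,464.47 ÷ 0.19642 = BRL 7,455.80
BRL 7,455.80 ÷ 0.0039662 = KRW 1,879,833
Profit = KRW 1,879,833 − KRW 1,857,000

Profit: KRW 22,833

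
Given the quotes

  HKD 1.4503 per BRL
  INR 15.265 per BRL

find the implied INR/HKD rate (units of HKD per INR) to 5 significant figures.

INR/HKD = 0.095008

1 INR ÷ 15.265 = 0.0655093 BRL
0.0655093 BRL × 1.4503 = 0.0950082 HKD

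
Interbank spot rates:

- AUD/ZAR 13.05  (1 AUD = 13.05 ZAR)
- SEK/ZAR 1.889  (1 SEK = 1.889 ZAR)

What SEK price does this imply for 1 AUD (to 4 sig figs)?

AUD/SEK = 6.908

1 AUD × 13.05 = 13.05 ZAR
13.05 ZAR ÷ 1.889 = 6.90842 SEK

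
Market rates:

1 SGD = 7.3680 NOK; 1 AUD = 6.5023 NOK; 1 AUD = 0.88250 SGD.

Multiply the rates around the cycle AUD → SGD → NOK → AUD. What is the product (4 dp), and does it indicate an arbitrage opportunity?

Around AUD → SGD → NOK → AUD: 1 × 0.88250 × 7.3680 ÷ 6.5023 = 0.999994
Product ≈ 1 (deviation 0.001%, within rounding noise).

1.0000 (no arbitrage)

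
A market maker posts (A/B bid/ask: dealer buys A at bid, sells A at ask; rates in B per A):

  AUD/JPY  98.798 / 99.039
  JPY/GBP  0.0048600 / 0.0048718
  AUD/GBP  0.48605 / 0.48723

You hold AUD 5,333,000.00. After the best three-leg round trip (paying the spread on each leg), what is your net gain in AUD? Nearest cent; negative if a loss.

Best loop AUD → GBP → JPY → AUD:
AUD 5,333,000.00 × 0.48605 (sell AUD at bid) = GBP 2,592,104.65
GBP 2,592,104.65 ÷ 0.0048718 (buy JPY at ask) = JPY 532,063,026
JPY 532,063,026 ÷ 99.039 (buy AUD at ask) = AUD 5,372,257.66

Net profit: AUD 39,257.66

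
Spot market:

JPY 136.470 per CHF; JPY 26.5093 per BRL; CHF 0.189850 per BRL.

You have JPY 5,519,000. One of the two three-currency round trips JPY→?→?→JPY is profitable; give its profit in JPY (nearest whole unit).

Profitable loop is JPY → CHF → BRL → JPY:
JPY 5,519,000 ÷ 136.470 = CHF 40,441.12
CHF 40,441.12 ÷ 0.189850 = BRL 213,016.18
BRL 213,016.18 × 26.5093 = JPY 5,646,910
Profit = JPY 5,646,910 − JPY 5,519,000

Profit: JPY 127,910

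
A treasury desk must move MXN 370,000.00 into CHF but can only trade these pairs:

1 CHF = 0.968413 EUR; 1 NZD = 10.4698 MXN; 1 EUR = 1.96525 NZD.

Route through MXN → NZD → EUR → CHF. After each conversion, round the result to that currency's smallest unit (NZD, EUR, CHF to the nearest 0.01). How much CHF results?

MXN 370,000.00 ÷ 10.4698 = NZD 35,339.74
NZD 35,339.74 ÷ 1.96525 = EUR 17,982.31
EUR 17,982.31 ÷ 0.968413 = CHF 18,568.84

CHF 18,568.84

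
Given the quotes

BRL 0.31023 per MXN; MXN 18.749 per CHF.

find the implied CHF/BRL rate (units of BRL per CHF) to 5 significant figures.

CHF/BRL = 5.8165

1 CHF × 18.749 = 18.749 MXN
18.749 MXN × 0.31023 = 5.8165 BRL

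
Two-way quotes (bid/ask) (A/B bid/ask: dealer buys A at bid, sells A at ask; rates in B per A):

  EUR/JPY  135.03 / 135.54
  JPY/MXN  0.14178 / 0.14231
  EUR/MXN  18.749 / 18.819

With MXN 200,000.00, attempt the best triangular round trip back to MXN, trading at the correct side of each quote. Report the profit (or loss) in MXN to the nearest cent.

Net profit: MXN 3,459.84

Best loop MXN → EUR → JPY → MXN:
MXN 200,000.00 ÷ 18.819 (buy EUR at ask) = EUR 10,627.56
EUR 10,627.56 × 135.03 (sell EUR at bid) = JPY 1,435,039
JPY 1,435,039 × 0.14178 (sell JPY at bid) = MXN 203,459.84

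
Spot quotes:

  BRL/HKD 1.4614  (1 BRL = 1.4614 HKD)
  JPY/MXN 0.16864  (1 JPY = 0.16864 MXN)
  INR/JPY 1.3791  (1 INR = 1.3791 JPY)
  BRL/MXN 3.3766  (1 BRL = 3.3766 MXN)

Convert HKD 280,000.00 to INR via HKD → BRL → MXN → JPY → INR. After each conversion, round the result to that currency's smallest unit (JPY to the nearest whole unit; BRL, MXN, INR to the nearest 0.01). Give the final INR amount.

INR 2,781,711.99

HKD 280,000.00 ÷ 1.4614 = BRL 191,597.10
BRL 191,597.10 × 3.3766 = MXN 646,946.77
MXN 646,946.77 ÷ 0.16864 = JPY 3,836,259
JPY 3,836,259 ÷ 1.3791 = INR 2,781,711.99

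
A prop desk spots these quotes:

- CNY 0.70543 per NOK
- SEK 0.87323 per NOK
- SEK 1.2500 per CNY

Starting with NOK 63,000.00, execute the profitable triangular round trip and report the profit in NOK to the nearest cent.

Profitable loop is NOK → CNY → SEK → NOK:
NOK 63,000.00 × 0.70543 = CNY 44,442.09
CNY 44,442.09 × 1.2500 = SEK 55,552.61
SEK 55,552.61 ÷ 0.87323 = NOK 63,617.39
Profit = NOK 63,617.39 − NOK 63,000.00

Profit: NOK 617.39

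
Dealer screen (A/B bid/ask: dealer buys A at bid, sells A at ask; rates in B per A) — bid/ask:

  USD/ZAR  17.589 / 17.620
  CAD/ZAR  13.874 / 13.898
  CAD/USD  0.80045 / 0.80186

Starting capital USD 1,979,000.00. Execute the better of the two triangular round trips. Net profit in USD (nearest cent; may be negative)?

Net profit: USD 25,789.80

Best loop USD → ZAR → CAD → USD:
USD 1,979,000.00 × 17.589 (sell USD at bid) = ZAR 34,808,631.00
ZAR 34,808,631.00 ÷ 13.898 (buy CAD at ask) = CAD 2,504,578.43
CAD 2,504,578.43 × 0.80045 (sell CAD at bid) = USD 2,004,789.80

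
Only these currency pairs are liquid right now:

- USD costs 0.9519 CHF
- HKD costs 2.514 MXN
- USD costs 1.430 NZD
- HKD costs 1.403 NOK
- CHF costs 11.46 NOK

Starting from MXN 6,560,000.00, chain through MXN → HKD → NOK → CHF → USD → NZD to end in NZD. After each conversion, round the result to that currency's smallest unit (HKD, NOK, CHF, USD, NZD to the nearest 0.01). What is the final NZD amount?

MXN 6,560,000.00 ÷ 2.514 = HKD 2,609,387.43
HKD 2,609,387.43 × 1.403 = NOK 3,660,970.56
NOK 3,660,970.56 ÷ 11.46 = CHF 319,456.42
CHF 319,456.42 ÷ 0.9519 = USD 335,598.72
USD 335,598.72 × 1.430 = NZD 479,906.17

NZD 479,906.17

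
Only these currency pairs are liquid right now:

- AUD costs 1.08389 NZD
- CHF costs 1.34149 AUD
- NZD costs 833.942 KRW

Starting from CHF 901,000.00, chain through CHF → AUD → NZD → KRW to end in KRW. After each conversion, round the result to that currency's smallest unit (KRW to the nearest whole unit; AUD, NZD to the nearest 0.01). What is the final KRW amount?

KRW 1,092,529,785

CHF 901,000.00 × 1.34149 = AUD 1,208,682.49
AUD 1,208,682.49 × 1.08389 = NZD 1,310,078.86
NZD 1,310,078.86 × 833.942 = KRW 1,092,529,785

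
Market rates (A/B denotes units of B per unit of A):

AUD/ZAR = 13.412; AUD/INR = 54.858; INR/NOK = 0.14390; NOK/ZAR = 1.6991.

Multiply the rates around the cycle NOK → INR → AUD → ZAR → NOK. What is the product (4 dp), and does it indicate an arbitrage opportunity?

Around NOK → INR → AUD → ZAR → NOK: 1 ÷ 0.14390 ÷ 54.858 × 13.412 ÷ 1.6991 = 0.999940
Product ≈ 1 (deviation 0.006%, within rounding noise).

0.9999 (no arbitrage)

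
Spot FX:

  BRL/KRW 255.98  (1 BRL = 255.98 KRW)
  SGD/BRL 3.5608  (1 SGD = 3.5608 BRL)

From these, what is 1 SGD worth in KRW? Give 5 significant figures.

1 SGD × 3.5608 = 3.5608 BRL
3.5608 BRL × 255.98 = 911.494 KRW

SGD/KRW = 911.49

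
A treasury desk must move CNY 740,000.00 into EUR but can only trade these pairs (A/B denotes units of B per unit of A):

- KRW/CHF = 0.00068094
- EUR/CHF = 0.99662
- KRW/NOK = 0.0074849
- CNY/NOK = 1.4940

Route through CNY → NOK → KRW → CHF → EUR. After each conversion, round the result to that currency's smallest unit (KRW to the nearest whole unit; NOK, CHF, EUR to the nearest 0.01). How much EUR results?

CNY 740,000.00 × 1.4940 = NOK 1,105,560.00
NOK 1,105,560.00 ÷ 0.0074849 = KRW 147,705,380
KRW 147,705,380 × 0.00068094 = CHF 100,578.50
CHF 100,578.50 ÷ 0.99662 = EUR 100,919.61

EUR 100,919.61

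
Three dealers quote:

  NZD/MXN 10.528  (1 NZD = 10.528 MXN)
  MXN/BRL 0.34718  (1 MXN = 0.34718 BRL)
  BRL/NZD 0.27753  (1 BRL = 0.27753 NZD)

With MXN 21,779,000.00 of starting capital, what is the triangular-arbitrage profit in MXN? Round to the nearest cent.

Profitable loop is MXN → BRL → NZD → MXN:
MXN 21,779,000.00 × 0.34718 = BRL 7,561,233.22
BRL 7,561,233.22 × 0.27753 = NZD 2,098,469.06
NZD 2,098,469.06 × 10.528 = MXN 22,092,682.22
Profit = MXN 22,092,682.22 − MXN 21,779,000.00

Profit: MXN 313,682.22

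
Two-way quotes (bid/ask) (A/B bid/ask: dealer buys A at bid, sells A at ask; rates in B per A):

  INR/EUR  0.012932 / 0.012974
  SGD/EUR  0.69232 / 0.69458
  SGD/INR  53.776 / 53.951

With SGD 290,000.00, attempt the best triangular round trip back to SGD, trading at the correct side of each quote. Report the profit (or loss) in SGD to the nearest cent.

Best loop SGD → INR → EUR → SGD:
SGD 290,000.00 × 53.776 (sell SGD at bid) = INR 15,595,040.00
INR 15,595,040.00 × 0.012932 (sell INR at bid) = EUR 201,675.06
EUR 201,675.06 ÷ 0.69458 (buy SGD at ask) = SGD 290,355.41

Net profit: SGD 355.41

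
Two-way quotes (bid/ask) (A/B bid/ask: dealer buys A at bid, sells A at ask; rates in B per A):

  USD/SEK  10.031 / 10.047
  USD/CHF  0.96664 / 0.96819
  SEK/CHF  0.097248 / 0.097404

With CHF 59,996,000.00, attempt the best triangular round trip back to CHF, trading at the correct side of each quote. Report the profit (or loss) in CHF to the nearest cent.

Net profit: CHF 452,650.89

Best loop CHF → USD → SEK → CHF:
CHF 59,996,000.00 ÷ 0.96819 (buy USD at ask) = USD 61,967,175.86
USD 61,967,175.86 × 10.031 (sell USD at bid) = SEK 621,592,741.09
SEK 621,592,741.09 × 0.097248 (sell SEK at bid) = CHF 60,448,650.89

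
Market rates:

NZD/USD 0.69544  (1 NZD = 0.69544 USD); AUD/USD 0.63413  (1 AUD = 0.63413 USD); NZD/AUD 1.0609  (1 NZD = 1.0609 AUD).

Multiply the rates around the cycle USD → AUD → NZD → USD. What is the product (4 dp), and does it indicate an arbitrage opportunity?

1.0337 (arbitrage exists)

Around USD → AUD → NZD → USD: 1 ÷ 0.63413 ÷ 1.0609 × 0.69544 = 1.033730
Product > 1; profitable direction is USD → AUD → NZD → USD.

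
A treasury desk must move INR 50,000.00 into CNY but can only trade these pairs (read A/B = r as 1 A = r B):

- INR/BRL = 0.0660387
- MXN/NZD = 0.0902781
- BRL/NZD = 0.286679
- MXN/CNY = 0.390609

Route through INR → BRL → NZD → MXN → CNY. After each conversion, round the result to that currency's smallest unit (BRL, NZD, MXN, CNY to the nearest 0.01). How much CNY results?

CNY 4,095.68

INR 50,000.00 × 0.0660387 = BRL 3,301.94
BRL 3,301.94 × 0.286679 = NZD 946.60
NZD 946.60 ÷ 0.0902781 = MXN 10,485.38
MXN 10,485.38 × 0.390609 = CNY 4,095.68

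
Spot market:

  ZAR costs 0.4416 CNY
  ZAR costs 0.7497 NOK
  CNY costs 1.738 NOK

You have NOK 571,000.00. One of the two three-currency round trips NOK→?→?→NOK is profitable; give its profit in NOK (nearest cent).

Profit: NOK 13,557.77

Profitable loop is NOK → ZAR → CNY → NOK:
NOK 571,000.00 ÷ 0.7497 = ZAR 761,637.99
ZAR 761,637.99 × 0.4416 = CNY 336,339.34
CNY 336,339.34 × 1.738 = NOK 584,557.77
Profit = NOK 584,557.77 − NOK 571,000.00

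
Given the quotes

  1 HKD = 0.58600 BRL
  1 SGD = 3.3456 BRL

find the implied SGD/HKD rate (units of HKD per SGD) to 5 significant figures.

SGD/HKD = 5.7092

1 SGD × 3.3456 = 3.3456 BRL
3.3456 BRL ÷ 0.58600 = 5.70922 HKD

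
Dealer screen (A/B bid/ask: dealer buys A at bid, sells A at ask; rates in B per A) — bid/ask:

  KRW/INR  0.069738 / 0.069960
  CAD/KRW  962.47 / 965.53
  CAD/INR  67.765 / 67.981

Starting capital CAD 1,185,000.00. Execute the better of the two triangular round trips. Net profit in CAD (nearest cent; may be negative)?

Net profit: CAD 3,798.42

Best loop CAD → INR → KRW → CAD:
CAD 1,185,000.00 × 67.765 (sell CAD at bid) = INR 80,301,525.00
INR 80,301,525.00 ÷ 0.069960 (buy KRW at ask) = KRW 1,147,820,540
KRW 1,147,820,540 ÷ 965.53 (buy CAD at ask) = CAD 1,188,798.42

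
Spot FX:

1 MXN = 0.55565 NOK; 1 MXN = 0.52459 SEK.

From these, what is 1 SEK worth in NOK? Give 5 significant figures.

1 SEK ÷ 0.52459 = 1.90625 MXN
1.90625 MXN × 0.55565 = 1.05921 NOK

SEK/NOK = 1.0592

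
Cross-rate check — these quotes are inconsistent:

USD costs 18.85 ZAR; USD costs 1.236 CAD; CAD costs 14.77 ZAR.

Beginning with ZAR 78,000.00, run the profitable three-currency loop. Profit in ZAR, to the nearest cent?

Profitable loop is ZAR → CAD → USD → ZAR:
ZAR 78,000.00 ÷ 14.77 = CAD 5,280.97
CAD 5,280.97 ÷ 1.236 = USD 4,272.63
USD 4,272.63 × 18.85 = ZAR 80,539.14
Profit = ZAR 80,539.14 − ZAR 78,000.00

Profit: ZAR 2,539.14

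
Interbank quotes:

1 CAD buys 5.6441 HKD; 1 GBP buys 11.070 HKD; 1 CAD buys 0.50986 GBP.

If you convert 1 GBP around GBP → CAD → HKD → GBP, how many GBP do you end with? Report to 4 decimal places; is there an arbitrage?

1.0000 (no arbitrage)

Around GBP → CAD → HKD → GBP: 1 ÷ 0.50986 × 5.6441 ÷ 11.070 = 0.999991
Product ≈ 1 (deviation 0.001%, within rounding noise).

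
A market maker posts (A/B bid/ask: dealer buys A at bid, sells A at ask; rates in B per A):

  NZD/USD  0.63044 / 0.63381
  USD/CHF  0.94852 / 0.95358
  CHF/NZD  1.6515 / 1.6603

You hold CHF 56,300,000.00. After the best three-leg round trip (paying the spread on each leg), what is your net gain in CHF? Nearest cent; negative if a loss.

Best loop CHF → USD → NZD → CHF:
CHF 56,300,000.00 ÷ 0.95358 (buy USD at ask) = USD 59,040,667.80
USD 59,040,667.80 ÷ 0.63381 (buy NZD at ask) = NZD 93,151,997.92
NZD 93,151,997.92 ÷ 1.6603 (buy CHF at ask) = CHF 56,105,521.84

Net result: CHF -194,478.16 (no profitable arbitrage after spreads)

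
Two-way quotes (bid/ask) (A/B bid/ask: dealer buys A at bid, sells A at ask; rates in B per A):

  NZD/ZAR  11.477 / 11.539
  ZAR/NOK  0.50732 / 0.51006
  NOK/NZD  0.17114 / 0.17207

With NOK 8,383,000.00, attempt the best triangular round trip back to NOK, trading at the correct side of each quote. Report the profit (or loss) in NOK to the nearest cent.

Best loop NOK → NZD → ZAR → NOK:
NOK 8,383,000.00 × 0.17114 (sell NOK at bid) = NZD 1,434,666.62
NZD 1,434,666.62 × 11.477 (sell NZD at bid) = ZAR 16,465,668.80
ZAR 16,465,668.80 × 0.50732 (sell ZAR at bid) = NOK 8,353,363.09

Net result: NOK -29,636.91 (no profitable arbitrage after spreads)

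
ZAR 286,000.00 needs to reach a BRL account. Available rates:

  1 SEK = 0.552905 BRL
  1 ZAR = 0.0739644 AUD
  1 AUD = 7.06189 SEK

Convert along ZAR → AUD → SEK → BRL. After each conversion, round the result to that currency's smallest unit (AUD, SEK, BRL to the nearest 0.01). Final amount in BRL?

BRL 82,596.24

ZAR 286,000.00 × 0.0739644 = AUD 21,153.82
AUD 21,153.82 × 7.06189 = SEK 149,385.95
SEK 149,385.95 × 0.552905 = BRL 82,596.24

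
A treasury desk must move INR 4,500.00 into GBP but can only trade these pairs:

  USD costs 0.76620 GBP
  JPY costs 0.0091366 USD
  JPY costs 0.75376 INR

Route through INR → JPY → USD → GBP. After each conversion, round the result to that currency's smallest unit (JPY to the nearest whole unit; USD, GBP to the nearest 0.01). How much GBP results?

GBP 41.80

INR 4,500.00 ÷ 0.75376 = JPY 5,970
JPY 5,970 × 0.0091366 = USD 54.55
USD 54.55 × 0.76620 = GBP 41.80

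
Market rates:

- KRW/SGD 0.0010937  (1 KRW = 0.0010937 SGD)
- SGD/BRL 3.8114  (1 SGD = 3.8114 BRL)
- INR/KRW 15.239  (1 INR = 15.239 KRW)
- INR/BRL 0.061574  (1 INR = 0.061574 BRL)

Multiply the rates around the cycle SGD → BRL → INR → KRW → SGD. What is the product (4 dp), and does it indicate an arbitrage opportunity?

1.0317 (arbitrage exists)

Around SGD → BRL → INR → KRW → SGD: 1 × 3.8114 ÷ 0.061574 × 15.239 × 0.0010937 = 1.031672
Product > 1; profitable direction is SGD → BRL → INR → KRW → SGD.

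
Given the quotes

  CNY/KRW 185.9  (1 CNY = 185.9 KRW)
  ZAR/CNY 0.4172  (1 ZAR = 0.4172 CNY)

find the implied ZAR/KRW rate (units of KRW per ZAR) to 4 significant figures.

1 ZAR × 0.4172 = 0.4172 CNY
0.4172 CNY × 185.9 = 77.5575 KRW

ZAR/KRW = 77.56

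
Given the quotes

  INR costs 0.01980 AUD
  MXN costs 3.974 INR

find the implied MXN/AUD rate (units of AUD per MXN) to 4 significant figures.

MXN/AUD = 0.07869

1 MXN × 3.974 = 3.974 INR
3.974 INR × 0.01980 = 0.0786852 AUD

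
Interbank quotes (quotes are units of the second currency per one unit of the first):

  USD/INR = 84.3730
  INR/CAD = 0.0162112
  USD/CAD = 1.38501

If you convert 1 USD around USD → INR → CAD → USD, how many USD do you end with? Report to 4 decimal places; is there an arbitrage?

Around USD → INR → CAD → USD: 1 × 84.3730 × 0.0162112 ÷ 1.38501 = 0.987565
Product < 1; profitable direction is USD → CAD → INR → USD.

0.9876 (arbitrage exists)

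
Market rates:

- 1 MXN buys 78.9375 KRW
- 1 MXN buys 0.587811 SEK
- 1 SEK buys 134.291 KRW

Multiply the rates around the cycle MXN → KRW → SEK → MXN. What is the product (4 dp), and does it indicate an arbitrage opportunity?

Around MXN → KRW → SEK → MXN: 1 × 78.9375 ÷ 134.291 ÷ 0.587811 = 0.999997
Product ≈ 1 (deviation 0.000%, within rounding noise).

1.0000 (no arbitrage)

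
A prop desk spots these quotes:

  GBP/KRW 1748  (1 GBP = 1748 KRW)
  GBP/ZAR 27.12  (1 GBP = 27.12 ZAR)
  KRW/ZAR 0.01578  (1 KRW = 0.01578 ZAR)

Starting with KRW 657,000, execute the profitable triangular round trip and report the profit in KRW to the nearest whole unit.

Profit: KRW 11,227

Profitable loop is KRW → ZAR → GBP → KRW:
KRW 657,000 × 0.01578 = ZAR 10,367.46
ZAR 10,367.46 ÷ 27.12 = GBP 382.28
GBP 382.28 × 1748 = KRW 668,227
Profit = KRW 668,227 − KRW 657,000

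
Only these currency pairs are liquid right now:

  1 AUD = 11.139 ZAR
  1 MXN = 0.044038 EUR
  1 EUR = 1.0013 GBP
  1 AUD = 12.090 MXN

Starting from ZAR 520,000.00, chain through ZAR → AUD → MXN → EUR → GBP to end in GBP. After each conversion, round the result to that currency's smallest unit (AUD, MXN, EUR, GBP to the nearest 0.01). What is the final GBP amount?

ZAR 520,000.00 ÷ 11.139 = AUD 46,682.83
AUD 46,682.83 × 12.090 = MXN 564,395.41
MXN 564,395.41 × 0.044038 = EUR 24,854.85
EUR 24,854.85 × 1.0013 = GBP 24,887.16

GBP 24,887.16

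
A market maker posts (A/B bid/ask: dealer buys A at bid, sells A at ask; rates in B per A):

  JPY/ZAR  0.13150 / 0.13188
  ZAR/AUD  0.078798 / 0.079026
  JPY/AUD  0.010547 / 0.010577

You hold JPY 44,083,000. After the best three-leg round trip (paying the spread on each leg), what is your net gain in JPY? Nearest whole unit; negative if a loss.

Best loop JPY → AUD → ZAR → JPY:
JPY 44,083,000 × 0.010547 (sell JPY at bid) = AUD 464,943.40
AUD 464,943.40 ÷ 0.079026 (buy ZAR at ask) = ZAR 5,883,423.19
ZAR 5,883,423.19 ÷ 0.13188 (buy JPY at ask) = JPY 44,611,944

Net profit: JPY 528,944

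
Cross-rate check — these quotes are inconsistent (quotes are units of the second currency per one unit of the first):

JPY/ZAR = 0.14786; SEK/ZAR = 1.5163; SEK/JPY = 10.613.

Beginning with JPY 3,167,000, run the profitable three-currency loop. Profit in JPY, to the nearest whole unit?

Profit: JPY 110,569

Profitable loop is JPY → ZAR → SEK → JPY:
JPY 3,167,000 × 0.14786 = ZAR 468,272.62
ZAR 468,272.62 ÷ 1.5163 = SEK 308,825.84
SEK 308,825.84 × 10.613 = JPY 3,277,569
Profit = JPY 3,277,569 − JPY 3,167,000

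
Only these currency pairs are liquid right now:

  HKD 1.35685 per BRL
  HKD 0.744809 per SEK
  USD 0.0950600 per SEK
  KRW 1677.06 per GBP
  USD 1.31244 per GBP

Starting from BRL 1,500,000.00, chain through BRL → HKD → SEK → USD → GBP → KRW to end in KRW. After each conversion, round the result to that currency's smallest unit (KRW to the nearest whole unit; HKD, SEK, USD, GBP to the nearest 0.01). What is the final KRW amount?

BRL 1,500,000.00 × 1.35685 = HKD 2,035,275.00
HKD 2,035,275.00 ÷ 0.744809 = SEK 2,732,613.33
SEK 2,732,613.33 × 0.0950600 = USD 259,762.22
USD 259,762.22 ÷ 1.31244 = GBP 197,923.12
GBP 197,923.12 × 1677.06 = KRW 331,928,948

KRW 331,928,948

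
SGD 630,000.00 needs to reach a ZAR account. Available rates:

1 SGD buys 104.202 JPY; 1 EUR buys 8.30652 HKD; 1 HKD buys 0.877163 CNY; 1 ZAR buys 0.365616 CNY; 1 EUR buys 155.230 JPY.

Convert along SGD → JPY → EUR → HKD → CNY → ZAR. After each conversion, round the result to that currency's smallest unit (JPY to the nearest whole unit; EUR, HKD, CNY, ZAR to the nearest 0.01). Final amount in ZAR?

ZAR 8,427,818.56

SGD 630,000.00 × 104.202 = JPY 65,647,260
JPY 65,647,260 ÷ 155.230 = EUR 422,903.18
EUR 422,903.18 × 8.30652 = HKD 3,512,853.72
HKD 3,512,853.72 × 0.877163 = CNY 3,081,345.31
CNY 3,081,345.31 ÷ 0.365616 = ZAR 8,427,818.56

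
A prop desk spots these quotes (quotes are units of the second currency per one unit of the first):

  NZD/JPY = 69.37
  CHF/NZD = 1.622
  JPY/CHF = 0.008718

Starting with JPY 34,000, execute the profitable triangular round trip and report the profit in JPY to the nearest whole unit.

Profit: JPY 661

Profitable loop is JPY → NZD → CHF → JPY:
JPY 34,000 ÷ 69.37 = NZD 490.13
NZD 490.13 ÷ 1.622 = CHF 302.17
CHF 302.17 ÷ 0.008718 = JPY 34,661
Profit = JPY 34,661 − JPY 34,000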